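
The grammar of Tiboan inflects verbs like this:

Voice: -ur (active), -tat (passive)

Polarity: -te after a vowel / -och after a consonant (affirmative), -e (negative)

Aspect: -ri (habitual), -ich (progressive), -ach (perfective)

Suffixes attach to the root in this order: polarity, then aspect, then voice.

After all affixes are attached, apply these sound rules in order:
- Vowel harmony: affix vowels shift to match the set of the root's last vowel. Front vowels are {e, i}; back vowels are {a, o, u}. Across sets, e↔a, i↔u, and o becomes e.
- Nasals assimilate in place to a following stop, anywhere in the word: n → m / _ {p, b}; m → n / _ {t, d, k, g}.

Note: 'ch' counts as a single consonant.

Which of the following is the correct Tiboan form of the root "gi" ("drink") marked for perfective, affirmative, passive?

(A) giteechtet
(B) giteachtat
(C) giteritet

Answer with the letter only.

A

Attach polarity affirmative -te (after vowel 'i') → gite.
Attach aspect perfective -ach → giteach.
Attach voice passive -tat → giteachtat.
Apply vowel harmony: giteachtat → giteechtet.
Nasal assimilation: no change.
So the correct form is giteechtet, option (A).
(C) giteritet is wrong: it uses habitual instead of perfective for aspect.
(B) giteachtat is wrong: it fails to apply the sound rule(s).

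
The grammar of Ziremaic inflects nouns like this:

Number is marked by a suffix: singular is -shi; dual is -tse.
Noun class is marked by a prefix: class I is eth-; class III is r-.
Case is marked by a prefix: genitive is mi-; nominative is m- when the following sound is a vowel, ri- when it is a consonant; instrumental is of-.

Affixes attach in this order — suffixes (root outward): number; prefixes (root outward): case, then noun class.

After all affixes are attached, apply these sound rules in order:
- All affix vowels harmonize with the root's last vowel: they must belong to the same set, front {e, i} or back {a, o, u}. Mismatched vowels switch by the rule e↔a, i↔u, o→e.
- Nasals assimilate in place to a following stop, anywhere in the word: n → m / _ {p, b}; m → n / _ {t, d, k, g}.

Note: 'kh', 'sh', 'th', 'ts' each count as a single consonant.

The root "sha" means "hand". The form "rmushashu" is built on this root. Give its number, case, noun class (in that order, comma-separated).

Segment: r-mi-sha-shi.
number: -shi → singular.
case: mi- → genitive.
noun class: r- → class III.

singular, genitive, class III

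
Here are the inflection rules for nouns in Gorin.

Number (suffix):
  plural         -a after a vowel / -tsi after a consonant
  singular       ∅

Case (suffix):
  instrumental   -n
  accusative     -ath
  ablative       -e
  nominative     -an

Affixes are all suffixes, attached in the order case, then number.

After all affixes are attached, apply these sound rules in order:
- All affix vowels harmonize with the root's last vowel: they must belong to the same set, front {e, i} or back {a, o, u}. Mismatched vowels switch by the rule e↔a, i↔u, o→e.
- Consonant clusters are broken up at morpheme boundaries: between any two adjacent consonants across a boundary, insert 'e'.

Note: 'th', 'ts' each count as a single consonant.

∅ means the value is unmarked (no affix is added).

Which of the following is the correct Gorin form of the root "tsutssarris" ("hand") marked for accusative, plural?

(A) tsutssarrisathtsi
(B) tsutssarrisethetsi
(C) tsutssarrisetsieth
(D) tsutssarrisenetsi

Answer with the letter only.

Attach case accusative -ath → tsutssarrisath.
Attach number plural -tsi (after consonant 'th') → tsutssarrisathtsi.
Apply vowel harmony: tsutssarrisathtsi → tsutssarrisethtsi.
Apply epenthesis: tsutssarrisethtsi → tsutssarrisethetsi.
So the correct form is tsutssarrisethetsi, option (B).
(D) tsutssarrisenetsi is wrong: it uses nominative instead of accusative for case.
(C) tsutssarrisetsieth is wrong: it has the affixes in the wrong order.
(A) tsutssarrisathtsi is wrong: it fails to apply the sound rule(s).

B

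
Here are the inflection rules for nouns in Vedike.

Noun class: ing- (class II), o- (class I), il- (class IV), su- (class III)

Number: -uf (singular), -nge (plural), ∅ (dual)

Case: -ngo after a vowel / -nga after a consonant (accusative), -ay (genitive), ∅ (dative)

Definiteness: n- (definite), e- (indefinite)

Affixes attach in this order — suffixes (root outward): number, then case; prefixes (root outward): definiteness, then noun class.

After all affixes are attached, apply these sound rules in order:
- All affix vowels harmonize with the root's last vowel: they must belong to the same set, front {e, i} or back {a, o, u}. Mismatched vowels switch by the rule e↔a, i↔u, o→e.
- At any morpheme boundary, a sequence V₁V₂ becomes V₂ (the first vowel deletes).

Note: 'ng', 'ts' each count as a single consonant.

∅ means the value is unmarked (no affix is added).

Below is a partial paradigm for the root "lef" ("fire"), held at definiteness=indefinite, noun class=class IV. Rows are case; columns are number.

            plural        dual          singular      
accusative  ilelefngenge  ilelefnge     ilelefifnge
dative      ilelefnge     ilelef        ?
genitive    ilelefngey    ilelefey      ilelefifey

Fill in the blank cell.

Attach number singular -uf → lefuf.
Attach definiteness indefinite e- → elefuf.
Attach noun class class IV il- → ilelefuf.
case = dative: zero marking, form stays ilelefuf.
Apply vowel harmony: ilelefuf → ilelefif.
Vowel deletion: no change.

ilelefif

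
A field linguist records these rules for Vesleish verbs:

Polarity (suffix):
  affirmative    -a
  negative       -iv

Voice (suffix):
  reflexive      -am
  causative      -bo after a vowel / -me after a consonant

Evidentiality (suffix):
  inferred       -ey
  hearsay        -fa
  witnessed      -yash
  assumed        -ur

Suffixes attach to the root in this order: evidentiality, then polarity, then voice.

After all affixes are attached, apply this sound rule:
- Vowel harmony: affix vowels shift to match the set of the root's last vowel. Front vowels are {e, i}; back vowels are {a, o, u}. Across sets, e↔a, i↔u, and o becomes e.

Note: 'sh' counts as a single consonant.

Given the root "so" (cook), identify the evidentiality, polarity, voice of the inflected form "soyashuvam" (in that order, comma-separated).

witnessed, negative, reflexive

Segment: so-yash-iv-am.
evidentiality: -yash → witnessed.
polarity: -iv → negative.
voice: -am → reflexive.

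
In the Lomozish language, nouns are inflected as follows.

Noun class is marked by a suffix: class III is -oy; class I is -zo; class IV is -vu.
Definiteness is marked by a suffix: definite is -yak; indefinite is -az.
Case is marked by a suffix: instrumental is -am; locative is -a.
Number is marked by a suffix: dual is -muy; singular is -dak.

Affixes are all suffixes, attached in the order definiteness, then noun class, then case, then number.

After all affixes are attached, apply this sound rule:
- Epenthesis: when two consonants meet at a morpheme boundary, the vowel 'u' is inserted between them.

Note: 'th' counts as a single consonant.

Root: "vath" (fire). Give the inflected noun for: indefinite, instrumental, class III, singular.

Attach definiteness indefinite -az → vathaz.
Attach noun class class III -oy → vathazoy.
Attach case instrumental -am → vathazoyam.
Attach number singular -dak → vathazoyamdak.
Apply epenthesis: vathazoyamdak → vathazoyamudak.

vathazoyamudak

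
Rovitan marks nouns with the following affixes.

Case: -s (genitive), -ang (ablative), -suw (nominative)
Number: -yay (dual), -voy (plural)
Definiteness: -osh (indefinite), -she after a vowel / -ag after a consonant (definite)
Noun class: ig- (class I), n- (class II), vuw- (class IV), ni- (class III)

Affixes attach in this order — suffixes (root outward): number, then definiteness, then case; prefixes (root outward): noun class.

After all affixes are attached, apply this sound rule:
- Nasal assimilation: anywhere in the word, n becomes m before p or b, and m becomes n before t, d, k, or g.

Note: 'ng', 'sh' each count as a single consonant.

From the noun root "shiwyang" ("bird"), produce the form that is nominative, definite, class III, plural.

nishiwyangvoyagsuw

Attach number plural -voy → shiwyangvoy.
Attach definiteness definite -ag (after consonant 'y') → shiwyangvoyag.
Attach noun class class III ni- → nishiwyangvoyag.
Attach case nominative -suw → nishiwyangvoyagsuw.
Nasal assimilation: no change.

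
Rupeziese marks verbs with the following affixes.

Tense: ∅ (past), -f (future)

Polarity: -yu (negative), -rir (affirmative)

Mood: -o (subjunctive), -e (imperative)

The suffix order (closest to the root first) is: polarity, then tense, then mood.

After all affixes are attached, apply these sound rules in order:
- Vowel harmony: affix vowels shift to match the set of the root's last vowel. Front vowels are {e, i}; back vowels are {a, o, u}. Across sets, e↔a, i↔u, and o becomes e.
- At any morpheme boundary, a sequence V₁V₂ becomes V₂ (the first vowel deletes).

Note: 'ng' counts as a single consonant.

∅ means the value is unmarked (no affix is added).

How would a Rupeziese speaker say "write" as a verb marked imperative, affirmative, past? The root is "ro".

rorura

Attach polarity affirmative -rir → rorir.
tense = past: zero marking, form stays rorir.
Attach mood imperative -e → rorire.
Apply vowel harmony: rorire → rorura.
Vowel deletion: no change.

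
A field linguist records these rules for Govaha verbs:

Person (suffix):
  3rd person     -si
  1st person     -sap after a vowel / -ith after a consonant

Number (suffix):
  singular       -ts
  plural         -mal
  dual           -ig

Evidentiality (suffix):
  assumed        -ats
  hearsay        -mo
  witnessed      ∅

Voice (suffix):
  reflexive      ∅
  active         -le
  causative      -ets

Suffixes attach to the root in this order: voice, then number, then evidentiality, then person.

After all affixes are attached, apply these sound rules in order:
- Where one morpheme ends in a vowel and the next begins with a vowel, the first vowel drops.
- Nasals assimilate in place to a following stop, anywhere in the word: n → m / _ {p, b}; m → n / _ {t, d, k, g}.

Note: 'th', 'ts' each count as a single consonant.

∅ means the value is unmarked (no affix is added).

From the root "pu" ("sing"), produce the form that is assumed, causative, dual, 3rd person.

petsigatssi

Attach voice causative -ets → puets.
Attach number dual -ig → puetsig.
Attach evidentiality assumed -ats → puetsigats.
Attach person 3rd person -si → puetsigatssi.
Apply vowel deletion: puetsigatssi → petsigatssi.
Nasal assimilation: no change.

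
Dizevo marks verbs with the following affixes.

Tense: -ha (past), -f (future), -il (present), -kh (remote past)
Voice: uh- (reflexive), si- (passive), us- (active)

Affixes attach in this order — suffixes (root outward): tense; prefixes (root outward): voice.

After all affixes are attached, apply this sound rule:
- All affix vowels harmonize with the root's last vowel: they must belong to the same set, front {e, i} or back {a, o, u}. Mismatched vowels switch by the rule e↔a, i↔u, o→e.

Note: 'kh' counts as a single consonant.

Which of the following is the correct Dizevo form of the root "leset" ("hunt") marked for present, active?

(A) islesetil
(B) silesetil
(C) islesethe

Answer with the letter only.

A

Attach tense present -il → lesetil.
Attach voice active us- → uslesetil.
Apply vowel harmony: uslesetil → islesetil.
So the correct form is islesetil, option (A).
(C) islesethe is wrong: it uses past instead of present for tense.
(B) silesetil is wrong: it uses passive instead of active for voice.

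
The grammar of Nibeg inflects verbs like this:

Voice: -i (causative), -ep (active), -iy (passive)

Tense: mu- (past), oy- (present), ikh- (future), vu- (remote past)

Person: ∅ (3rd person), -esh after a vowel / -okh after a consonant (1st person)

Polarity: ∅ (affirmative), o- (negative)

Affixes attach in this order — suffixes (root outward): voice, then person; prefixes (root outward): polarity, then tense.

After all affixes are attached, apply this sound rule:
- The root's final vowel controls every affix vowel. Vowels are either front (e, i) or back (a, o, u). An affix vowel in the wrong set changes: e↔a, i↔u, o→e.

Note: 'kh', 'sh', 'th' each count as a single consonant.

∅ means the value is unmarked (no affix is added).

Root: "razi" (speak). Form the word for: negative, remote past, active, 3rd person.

vieraziep

Attach polarity negative o- → orazi.
Attach tense remote past vu- → vuorazi.
Attach voice active -ep → vuoraziep.
person = 3rd person: zero marking, form stays vuoraziep.
Apply vowel harmony: vuoraziep → vieraziep.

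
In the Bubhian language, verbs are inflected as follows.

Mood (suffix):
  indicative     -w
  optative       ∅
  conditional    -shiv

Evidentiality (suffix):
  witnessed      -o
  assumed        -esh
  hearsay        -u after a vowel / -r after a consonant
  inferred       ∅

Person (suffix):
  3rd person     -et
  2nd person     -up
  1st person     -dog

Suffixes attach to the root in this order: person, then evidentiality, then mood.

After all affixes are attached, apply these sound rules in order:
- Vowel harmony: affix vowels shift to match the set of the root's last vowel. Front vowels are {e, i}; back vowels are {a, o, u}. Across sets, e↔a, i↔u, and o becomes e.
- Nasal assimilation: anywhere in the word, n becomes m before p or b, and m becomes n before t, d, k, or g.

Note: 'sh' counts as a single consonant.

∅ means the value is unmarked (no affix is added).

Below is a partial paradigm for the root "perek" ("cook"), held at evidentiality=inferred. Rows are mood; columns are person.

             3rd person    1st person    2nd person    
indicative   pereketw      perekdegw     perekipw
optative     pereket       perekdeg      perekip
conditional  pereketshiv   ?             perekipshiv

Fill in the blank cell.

perekdegshiv

Attach person 1st person -dog → perekdog.
evidentiality = inferred: zero marking, form stays perekdog.
Attach mood conditional -shiv → perekdogshiv.
Apply vowel harmony: perekdogshiv → perekdegshiv.
Nasal assimilation: no change.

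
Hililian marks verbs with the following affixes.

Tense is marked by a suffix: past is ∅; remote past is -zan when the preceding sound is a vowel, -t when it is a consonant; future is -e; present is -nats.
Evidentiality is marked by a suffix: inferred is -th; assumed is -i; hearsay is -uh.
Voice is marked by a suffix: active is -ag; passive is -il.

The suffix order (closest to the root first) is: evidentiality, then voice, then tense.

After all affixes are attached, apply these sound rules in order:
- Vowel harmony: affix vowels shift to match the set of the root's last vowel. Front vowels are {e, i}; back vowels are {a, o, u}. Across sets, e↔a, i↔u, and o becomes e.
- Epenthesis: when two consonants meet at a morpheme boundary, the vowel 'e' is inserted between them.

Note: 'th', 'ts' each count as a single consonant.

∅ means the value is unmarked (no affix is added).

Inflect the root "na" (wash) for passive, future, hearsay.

nauhula

Attach evidentiality hearsay -uh → nauh.
Attach voice passive -il → nauhil.
Attach tense future -e → nauhile.
Apply vowel harmony: nauhile → nauhula.
Epenthesis: no change.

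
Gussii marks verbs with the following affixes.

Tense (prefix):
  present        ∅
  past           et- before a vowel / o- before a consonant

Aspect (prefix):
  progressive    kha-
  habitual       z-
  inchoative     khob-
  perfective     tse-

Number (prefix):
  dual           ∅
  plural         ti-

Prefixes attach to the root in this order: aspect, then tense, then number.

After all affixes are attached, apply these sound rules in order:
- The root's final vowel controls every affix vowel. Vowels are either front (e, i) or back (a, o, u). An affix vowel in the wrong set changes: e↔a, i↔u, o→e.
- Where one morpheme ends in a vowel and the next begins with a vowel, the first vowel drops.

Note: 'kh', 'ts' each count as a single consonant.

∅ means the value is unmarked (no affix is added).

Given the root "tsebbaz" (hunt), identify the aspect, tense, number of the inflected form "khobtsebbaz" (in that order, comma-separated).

inchoative, present, dual

Segment: khob-tsebbaz.
aspect: khob- → inchoative.
tense: ∅ → present.
number: ∅ → dual.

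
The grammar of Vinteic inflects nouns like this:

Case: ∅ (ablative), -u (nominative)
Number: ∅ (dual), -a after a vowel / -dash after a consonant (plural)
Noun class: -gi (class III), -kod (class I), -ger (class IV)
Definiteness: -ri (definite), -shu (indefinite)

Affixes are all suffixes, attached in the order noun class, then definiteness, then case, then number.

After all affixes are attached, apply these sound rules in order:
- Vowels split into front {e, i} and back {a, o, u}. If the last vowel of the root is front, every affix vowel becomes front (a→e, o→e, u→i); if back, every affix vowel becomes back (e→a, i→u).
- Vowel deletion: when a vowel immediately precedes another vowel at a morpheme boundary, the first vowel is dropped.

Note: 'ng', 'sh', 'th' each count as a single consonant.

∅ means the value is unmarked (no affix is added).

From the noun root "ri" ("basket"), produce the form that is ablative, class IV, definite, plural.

rigerre

Attach noun class class IV -ger → riger.
Attach definiteness definite -ri → rigerri.
case = ablative: zero marking, form stays rigerri.
Attach number plural -a (after vowel 'i') → rigerria.
Apply vowel harmony: rigerria → rigerrie.
Apply vowel deletion: rigerrie → rigerre.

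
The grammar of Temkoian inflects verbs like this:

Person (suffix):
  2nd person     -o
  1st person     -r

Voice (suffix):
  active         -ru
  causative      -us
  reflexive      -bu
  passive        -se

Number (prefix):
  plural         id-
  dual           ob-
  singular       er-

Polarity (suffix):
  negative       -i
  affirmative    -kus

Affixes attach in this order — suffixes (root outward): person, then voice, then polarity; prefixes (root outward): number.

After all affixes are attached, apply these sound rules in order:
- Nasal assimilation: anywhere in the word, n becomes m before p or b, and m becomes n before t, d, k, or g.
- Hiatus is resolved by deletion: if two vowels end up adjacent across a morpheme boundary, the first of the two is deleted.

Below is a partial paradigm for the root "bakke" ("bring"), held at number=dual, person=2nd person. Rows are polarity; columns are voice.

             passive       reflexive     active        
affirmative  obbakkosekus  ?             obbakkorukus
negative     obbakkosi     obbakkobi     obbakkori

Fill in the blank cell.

Attach number dual ob- → obbakke.
Attach person 2nd person -o → obbakkeo.
Attach voice reflexive -bu → obbakkeobu.
Attach polarity affirmative -kus → obbakkeobukus.
Nasal assimilation: no change.
Apply vowel deletion: obbakkeobukus → obbakkobukus.

obbakkobukus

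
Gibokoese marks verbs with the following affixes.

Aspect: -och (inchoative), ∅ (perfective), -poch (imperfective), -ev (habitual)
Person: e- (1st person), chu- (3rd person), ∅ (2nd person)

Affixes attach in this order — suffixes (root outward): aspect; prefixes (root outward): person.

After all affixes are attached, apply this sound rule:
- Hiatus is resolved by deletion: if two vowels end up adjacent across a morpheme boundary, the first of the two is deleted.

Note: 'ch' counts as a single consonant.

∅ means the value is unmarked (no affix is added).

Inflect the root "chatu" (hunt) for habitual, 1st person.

Attach aspect habitual -ev → chatuev.
Attach person 1st person e- → echatuev.
Apply vowel deletion: echatuev → echatev.

echatev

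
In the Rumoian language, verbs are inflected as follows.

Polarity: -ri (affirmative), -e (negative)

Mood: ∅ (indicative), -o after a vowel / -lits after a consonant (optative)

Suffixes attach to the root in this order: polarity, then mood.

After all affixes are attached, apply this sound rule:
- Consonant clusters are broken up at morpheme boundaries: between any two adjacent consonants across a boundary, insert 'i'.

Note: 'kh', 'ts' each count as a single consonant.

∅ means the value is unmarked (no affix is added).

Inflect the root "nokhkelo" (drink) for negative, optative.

Attach polarity negative -e → nokhkeloe.
Attach mood optative -o (after vowel 'e') → nokhkeloeo.
Epenthesis: no change.

nokhkeloeo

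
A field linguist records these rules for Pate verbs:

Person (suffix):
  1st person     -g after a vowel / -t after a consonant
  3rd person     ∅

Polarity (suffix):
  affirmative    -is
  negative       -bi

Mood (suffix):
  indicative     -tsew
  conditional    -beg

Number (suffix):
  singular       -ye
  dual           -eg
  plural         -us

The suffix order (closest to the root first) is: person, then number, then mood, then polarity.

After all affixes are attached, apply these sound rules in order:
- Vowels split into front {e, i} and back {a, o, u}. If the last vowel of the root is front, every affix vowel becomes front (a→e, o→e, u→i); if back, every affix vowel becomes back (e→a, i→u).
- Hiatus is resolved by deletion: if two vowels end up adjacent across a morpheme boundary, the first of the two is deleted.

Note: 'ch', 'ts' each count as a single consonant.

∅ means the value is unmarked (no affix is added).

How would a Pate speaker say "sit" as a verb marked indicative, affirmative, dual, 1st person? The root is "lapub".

Attach person 1st person -t (after consonant 'b') → lapubt.
Attach number dual -eg → lapubteg.
Attach mood indicative -tsew → lapubtegtsew.
Attach polarity affirmative -is → lapubtegtsewis.
Apply vowel harmony: lapubtegtsewis → lapubtagtsawus.
Vowel deletion: no change.

lapubtagtsawus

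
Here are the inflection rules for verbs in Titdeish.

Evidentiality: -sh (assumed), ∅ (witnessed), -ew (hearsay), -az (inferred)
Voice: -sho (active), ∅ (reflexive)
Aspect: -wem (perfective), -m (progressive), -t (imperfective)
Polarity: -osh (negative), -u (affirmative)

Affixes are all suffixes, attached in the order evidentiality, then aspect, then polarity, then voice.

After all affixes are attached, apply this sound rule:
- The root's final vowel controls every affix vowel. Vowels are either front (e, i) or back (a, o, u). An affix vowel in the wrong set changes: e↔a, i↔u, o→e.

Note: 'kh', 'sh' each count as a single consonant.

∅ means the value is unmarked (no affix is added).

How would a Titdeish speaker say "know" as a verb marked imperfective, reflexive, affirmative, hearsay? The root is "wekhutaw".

wekhutawawtu

Attach evidentiality hearsay -ew → wekhutawew.
Attach aspect imperfective -t → wekhutawewt.
Attach polarity affirmative -u → wekhutawewtu.
voice = reflexive: zero marking, form stays wekhutawewtu.
Apply vowel harmony: wekhutawewtu → wekhutawawtu.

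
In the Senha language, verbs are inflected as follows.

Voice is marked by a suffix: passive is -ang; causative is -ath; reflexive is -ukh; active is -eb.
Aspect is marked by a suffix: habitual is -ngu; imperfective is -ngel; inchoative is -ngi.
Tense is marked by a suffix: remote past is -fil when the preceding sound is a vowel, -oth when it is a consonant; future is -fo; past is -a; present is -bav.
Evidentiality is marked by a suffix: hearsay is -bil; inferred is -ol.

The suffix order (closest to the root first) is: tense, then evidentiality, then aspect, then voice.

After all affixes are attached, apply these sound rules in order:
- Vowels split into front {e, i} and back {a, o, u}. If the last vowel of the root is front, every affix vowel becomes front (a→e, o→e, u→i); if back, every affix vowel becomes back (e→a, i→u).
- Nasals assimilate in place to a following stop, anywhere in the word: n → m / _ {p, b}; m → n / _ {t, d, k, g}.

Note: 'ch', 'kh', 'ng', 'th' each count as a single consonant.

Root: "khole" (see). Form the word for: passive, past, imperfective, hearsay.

Attach tense past -a → kholea.
Attach evidentiality hearsay -bil → kholeabil.
Attach aspect imperfective -ngel → kholeabilngel.
Attach voice passive -ang → kholeabilngelang.
Apply vowel harmony: kholeabilngelang → kholeebilngeleng.
Nasal assimilation: no change.

kholeebilngeleng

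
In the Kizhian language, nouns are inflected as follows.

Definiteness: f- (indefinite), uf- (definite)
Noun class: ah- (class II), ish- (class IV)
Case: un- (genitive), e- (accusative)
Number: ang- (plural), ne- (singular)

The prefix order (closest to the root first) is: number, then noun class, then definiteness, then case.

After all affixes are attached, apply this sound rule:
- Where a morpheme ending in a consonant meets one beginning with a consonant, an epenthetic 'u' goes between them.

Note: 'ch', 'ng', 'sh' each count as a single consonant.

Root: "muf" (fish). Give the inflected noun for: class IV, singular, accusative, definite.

eufishunemuf

Attach number singular ne- → nemuf.
Attach noun class class IV ish- → ishnemuf.
Attach definiteness definite uf- → ufishnemuf.
Attach case accusative e- → eufishnemuf.
Apply epenthesis: eufishnemuf → eufishunemuf.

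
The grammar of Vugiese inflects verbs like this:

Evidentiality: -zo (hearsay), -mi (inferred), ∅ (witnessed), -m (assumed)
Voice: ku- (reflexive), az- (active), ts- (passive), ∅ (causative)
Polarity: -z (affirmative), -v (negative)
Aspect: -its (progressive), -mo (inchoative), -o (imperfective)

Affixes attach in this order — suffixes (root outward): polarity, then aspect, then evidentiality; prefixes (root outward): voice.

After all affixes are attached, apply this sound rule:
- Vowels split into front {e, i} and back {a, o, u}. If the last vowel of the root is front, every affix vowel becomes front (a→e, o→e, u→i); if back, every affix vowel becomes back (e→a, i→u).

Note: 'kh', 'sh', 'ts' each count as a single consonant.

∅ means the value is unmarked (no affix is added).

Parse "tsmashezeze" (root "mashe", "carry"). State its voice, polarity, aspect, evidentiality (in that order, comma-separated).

passive, affirmative, imperfective, hearsay

Segment: ts-mashe-z-o-zo.
voice: ts- → passive.
polarity: -z → affirmative.
aspect: -o → imperfective.
evidentiality: -zo → hearsay.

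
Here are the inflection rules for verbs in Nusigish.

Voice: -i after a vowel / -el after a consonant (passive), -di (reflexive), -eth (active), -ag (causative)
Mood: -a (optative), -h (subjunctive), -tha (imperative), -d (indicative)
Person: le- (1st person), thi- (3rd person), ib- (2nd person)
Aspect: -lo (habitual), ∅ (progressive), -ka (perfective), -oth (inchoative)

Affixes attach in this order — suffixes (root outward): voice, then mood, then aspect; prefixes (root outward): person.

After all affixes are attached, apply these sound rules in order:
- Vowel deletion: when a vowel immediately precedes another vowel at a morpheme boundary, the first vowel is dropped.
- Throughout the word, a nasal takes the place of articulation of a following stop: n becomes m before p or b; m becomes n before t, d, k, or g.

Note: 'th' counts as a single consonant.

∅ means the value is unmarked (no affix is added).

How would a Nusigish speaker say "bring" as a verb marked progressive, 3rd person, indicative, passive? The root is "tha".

Attach voice passive -i (after vowel 'a') → thai.
Attach mood indicative -d → thaid.
Attach person 3rd person thi- → thithaid.
aspect = progressive: zero marking, form stays thithaid.
Apply vowel deletion: thithaid → thithid.
Nasal assimilation: no change.

thithid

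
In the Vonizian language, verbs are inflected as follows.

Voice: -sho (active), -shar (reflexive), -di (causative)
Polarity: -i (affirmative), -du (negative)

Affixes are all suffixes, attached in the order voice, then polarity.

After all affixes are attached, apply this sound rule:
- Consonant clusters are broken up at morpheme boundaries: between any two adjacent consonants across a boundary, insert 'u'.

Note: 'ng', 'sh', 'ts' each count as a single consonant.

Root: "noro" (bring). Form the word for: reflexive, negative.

Attach voice reflexive -shar → noroshar.
Attach polarity negative -du → noroshardu.
Apply epenthesis: noroshardu → norosharudu.

norosharudu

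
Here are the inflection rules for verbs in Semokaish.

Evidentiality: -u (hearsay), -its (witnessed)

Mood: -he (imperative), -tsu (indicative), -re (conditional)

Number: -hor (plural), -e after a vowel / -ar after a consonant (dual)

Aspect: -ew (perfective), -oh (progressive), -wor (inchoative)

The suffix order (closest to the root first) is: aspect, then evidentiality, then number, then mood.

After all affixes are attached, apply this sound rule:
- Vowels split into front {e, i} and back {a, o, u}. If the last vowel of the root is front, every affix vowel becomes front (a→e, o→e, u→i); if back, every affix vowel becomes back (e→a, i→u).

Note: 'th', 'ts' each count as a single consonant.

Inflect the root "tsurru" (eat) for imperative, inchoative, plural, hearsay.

Attach aspect inchoative -wor → tsurruwor.
Attach evidentiality hearsay -u → tsurruworu.
Attach number plural -hor → tsurruworuhor.
Attach mood imperative -he → tsurruworuhorhe.
Apply vowel harmony: tsurruworuhorhe → tsurruworuhorha.

tsurruworuhorha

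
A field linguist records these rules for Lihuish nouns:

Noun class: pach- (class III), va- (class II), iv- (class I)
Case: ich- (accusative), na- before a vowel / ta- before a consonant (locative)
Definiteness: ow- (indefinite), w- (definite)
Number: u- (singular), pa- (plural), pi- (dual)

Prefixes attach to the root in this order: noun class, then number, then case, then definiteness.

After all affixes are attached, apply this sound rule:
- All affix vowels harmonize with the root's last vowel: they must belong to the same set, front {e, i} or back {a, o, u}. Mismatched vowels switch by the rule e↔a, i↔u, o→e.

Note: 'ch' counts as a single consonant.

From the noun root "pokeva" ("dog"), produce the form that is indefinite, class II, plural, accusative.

Attach noun class class II va- → vapokeva.
Attach number plural pa- → pavapokeva.
Attach case accusative ich- → ichpavapokeva.
Attach definiteness indefinite ow- → owichpavapokeva.
Apply vowel harmony: owichpavapokeva → owuchpavapokeva.

owuchpavapokeva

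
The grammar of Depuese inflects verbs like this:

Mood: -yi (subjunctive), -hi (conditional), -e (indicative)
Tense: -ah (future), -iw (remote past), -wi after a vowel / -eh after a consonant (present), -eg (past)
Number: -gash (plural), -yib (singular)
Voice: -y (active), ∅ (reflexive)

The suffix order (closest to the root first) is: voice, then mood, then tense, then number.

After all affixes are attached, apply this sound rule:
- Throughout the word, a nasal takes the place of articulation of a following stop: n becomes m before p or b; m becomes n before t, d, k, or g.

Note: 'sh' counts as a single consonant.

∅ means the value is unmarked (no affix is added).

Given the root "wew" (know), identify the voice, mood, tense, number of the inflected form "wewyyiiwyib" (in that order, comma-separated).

active, subjunctive, remote past, singular

Segment: wew-y-yi-iw-yib.
voice: -y → active.
mood: -yi → subjunctive.
tense: -iw → remote past.
number: -yib → singular.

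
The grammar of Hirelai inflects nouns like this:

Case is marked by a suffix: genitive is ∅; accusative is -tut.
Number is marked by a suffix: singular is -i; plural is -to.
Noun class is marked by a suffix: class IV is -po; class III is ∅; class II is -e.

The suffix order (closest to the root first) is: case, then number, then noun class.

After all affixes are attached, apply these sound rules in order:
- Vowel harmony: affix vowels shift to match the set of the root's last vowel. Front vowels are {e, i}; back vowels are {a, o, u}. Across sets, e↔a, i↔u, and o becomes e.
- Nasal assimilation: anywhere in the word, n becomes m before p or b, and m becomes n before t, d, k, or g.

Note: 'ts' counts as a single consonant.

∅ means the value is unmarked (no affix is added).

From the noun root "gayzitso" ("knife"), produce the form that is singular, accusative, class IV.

Attach case accusative -tut → gayzitsotut.
Attach number singular -i → gayzitsotuti.
Attach noun class class IV -po → gayzitsotutipo.
Apply vowel harmony: gayzitsotutipo → gayzitsotutupo.
Nasal assimilation: no change.

gayzitsotutupo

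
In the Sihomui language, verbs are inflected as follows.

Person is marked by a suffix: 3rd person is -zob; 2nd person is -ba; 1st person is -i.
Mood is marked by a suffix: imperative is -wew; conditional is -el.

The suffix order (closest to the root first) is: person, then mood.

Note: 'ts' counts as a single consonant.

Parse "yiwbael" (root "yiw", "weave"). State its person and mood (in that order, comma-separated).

Segment: yiw-ba-el.
person: -ba → 2nd person.
mood: -el → conditional.

2nd person, conditional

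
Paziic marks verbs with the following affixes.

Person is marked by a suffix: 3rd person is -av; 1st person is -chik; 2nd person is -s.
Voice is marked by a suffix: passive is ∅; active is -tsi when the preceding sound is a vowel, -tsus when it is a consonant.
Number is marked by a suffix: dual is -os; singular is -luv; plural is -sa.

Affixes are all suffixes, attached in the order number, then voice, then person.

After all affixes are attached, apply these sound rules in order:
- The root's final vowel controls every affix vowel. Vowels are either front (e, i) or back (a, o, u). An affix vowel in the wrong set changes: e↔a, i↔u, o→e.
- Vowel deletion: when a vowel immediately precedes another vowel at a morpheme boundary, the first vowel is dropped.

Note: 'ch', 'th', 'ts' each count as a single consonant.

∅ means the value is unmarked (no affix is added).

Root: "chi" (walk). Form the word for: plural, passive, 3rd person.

Attach number plural -sa → chisa.
voice = passive: zero marking, form stays chisa.
Attach person 3rd person -av → chisaav.
Apply vowel harmony: chisaav → chiseev.
Apply vowel deletion: chiseev → chisev.

chisev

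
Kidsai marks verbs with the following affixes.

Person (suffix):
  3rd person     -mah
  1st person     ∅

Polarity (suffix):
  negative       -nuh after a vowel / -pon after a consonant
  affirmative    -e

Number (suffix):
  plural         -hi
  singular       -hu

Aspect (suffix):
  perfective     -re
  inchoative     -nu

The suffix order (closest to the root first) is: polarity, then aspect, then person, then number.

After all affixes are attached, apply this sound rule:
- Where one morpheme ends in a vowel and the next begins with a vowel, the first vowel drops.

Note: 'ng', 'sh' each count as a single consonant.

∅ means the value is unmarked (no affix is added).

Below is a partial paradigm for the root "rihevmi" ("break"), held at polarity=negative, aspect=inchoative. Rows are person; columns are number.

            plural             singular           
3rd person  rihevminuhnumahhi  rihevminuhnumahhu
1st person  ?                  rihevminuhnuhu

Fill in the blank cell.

Attach polarity negative -nuh (after vowel 'i') → rihevminuh.
Attach aspect inchoative -nu → rihevminuhnu.
person = 1st person: zero marking, form stays rihevminuhnu.
Attach number plural -hi → rihevminuhnuhi.
Vowel deletion: no change.

rihevminuhnuhi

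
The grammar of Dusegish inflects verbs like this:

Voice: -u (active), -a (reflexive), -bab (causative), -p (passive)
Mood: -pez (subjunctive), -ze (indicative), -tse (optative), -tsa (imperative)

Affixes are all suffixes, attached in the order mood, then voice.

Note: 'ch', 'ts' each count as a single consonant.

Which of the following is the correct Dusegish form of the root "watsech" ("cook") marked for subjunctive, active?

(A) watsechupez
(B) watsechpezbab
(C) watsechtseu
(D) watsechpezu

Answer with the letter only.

D

Attach mood subjunctive -pez → watsechpez.
Attach voice active -u → watsechpezu.
So the correct form is watsechpezu, option (D).
(B) watsechpezbab is wrong: it uses causative instead of active for voice.
(A) watsechupez is wrong: it has the affixes in the wrong order.
(C) watsechtseu is wrong: it uses optative instead of subjunctive for mood.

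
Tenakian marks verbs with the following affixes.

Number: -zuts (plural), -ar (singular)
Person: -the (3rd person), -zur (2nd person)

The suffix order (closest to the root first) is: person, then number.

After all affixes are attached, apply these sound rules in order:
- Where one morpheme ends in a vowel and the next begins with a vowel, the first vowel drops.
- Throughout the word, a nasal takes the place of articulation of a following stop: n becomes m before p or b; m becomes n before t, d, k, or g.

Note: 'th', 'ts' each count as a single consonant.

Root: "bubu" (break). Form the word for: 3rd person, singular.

Attach person 3rd person -the → bubuthe.
Attach number singular -ar → bubuthear.
Apply vowel deletion: bubuthear → bubuthar.
Nasal assimilation: no change.

bubuthar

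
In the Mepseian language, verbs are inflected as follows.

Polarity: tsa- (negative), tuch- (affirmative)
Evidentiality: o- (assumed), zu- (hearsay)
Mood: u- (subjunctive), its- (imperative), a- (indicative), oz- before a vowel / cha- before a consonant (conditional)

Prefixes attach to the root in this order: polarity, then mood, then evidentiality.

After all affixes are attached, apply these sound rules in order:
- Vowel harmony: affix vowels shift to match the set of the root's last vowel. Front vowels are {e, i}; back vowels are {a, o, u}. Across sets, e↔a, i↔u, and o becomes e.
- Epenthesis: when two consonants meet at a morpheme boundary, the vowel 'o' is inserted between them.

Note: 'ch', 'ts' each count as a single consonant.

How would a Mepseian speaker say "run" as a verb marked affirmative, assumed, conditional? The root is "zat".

ochatuchozat

Attach polarity affirmative tuch- → tuchzat.
Attach mood conditional cha- (before consonant 't') → chatuchzat.
Attach evidentiality assumed o- → ochatuchzat.
Vowel harmony: no change.
Apply epenthesis: ochatuchzat → ochatuchozat.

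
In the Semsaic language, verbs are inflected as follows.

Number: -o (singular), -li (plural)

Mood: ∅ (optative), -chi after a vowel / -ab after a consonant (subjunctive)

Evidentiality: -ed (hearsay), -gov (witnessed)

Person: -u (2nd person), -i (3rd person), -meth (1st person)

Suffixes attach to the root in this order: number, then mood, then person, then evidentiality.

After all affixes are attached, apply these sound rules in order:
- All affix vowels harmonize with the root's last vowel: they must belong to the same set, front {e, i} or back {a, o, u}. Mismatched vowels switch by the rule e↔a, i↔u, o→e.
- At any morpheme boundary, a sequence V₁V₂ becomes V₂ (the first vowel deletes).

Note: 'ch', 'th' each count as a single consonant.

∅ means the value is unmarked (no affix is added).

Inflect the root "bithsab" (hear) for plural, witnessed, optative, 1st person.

Attach number plural -li → bithsabli.
mood = optative: zero marking, form stays bithsabli.
Attach person 1st person -meth → bithsablimeth.
Attach evidentiality witnessed -gov → bithsablimethgov.
Apply vowel harmony: bithsablimethgov → bithsablumathgov.
Vowel deletion: no change.

bithsablumathgov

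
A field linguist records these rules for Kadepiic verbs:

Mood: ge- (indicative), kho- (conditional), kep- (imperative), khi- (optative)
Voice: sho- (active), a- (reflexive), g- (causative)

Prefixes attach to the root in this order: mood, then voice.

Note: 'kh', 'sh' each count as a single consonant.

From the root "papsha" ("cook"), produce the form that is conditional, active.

Attach mood conditional kho- → khopapsha.
Attach voice active sho- → shokhopapsha.

shokhopapsha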